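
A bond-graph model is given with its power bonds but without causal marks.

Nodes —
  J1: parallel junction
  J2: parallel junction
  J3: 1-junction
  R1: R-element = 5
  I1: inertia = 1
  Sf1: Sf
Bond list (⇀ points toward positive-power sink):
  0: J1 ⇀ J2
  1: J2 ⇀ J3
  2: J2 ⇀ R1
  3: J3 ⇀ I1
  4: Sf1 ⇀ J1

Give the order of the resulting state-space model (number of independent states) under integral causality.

1  (I1 all integral)

bond 4 →Sf1  (Sf1: flow source, stroke at near end)
bond 0 →J1  (J1 needs exactly one e-in)
bond 3 →I1  (I1 integral (f out))
bond 1 →J3  (common-f at J3 fixed by 3)
bond 2 →J2  (closing 0-jn rule on J2)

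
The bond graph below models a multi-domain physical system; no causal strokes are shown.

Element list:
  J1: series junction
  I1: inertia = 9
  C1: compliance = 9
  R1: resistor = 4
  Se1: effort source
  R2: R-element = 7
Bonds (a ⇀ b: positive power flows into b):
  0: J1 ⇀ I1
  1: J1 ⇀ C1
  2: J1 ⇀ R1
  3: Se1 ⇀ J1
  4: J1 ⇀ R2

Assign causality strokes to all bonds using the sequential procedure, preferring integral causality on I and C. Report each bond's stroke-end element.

#3 |J1  (source Se1 imposes e)
#0 |I1  (I1 integral (f out))
#1 |J1  (common-f at J1 fixed by 0)
#2 |J1  (J1 flow already set via bond 0)
#4 |J1  (J1: bond 0 brought flow, rest push out)

bond 0 stroke at I1
bond 1 stroke at J1
bond 2 stroke at J1
bond 3 stroke at J1
bond 4 stroke at J1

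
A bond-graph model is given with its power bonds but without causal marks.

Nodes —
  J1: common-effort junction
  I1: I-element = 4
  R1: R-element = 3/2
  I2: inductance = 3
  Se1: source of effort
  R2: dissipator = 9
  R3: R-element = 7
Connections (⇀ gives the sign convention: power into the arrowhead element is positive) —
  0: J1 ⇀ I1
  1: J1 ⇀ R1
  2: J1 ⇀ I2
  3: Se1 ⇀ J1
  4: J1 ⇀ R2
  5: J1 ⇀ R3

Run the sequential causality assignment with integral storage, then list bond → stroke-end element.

bond 0 |I1
bond 1 |R1
bond 2 |I2
bond 3 |J1
bond 4 |R2
bond 5 |R3

b3 |J1  (Se1: effort source, stroke at far end)
b0 |I1  (J1 effort already set via bond 3)
b1 |R1  (common-e at J1 fixed by 3)
b2 |I2  (common-e at J1 fixed by 3)
b4 |R2  (J1: bond 3 brought effort, rest push out)
b5 |R3  (0-jn J1 has e-setter on 3)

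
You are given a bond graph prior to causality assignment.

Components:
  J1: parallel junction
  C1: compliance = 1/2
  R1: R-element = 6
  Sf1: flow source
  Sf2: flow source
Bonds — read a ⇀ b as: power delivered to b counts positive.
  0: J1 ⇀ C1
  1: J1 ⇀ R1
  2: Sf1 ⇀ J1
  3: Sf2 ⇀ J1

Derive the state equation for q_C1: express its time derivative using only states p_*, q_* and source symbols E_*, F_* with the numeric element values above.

dq_C1/dt = F_Sf1 + F_Sf2 - q_C1/3

β2 |Sf1  (Sf1 (Sf) sets flow on bond)
β3 |Sf2  (Sf2 fixes flow; stroke at Sf2)
β0 |J1  (C1: C, integral causality)
β1 |R1  (0-jn J1 has e-setter on 0)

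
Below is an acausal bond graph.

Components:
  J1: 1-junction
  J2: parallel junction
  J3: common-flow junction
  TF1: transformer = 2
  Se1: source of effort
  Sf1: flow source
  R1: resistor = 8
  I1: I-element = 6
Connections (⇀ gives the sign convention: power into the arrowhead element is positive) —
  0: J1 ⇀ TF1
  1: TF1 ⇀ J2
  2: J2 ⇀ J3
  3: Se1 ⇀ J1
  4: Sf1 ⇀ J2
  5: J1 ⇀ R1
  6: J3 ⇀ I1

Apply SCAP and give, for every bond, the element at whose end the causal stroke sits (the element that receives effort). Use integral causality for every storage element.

b0 |TF1
b1 |J2
b2 |J3
b3 |J1
b4 |Sf1
b5 |J1
b6 |I1

bond 3 |J1  (Se1 fixes effort; stroke away)
bond 4 |Sf1  (Sf1 (Sf) sets flow on bond)
bond 6 |I1  (I1: I, integral causality)
bond 2 |J3  (1-jn J3 has f-setter on 6)
bond 1 |J2  (only one effort-in slot at J2)
bond 0 |TF1  (through TF1, causality passes straight; one stroke at TF1)
bond 5 |J1  (J1 flow already set via bond 0)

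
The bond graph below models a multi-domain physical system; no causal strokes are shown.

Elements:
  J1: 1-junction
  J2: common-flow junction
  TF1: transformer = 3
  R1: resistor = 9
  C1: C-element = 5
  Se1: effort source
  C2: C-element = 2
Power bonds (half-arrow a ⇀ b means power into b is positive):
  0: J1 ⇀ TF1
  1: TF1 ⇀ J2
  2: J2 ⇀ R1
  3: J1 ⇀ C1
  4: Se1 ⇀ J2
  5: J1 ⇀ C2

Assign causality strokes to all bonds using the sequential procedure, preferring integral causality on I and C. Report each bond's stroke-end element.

β4 |J2  (Se1 fixes effort; stroke away)
β3 |J1  (prefer integral on C1)
β5 |J1  (C2: C, integral causality)
β0 |TF1  (closing 1-jn rule on J1)
β1 |J2  (TF1: transformer flips bond 0)
β2 |R1  (J2: last free bond brings flow in)

#0 |TF1
#1 |J2
#2 |R1
#3 |J1
#4 |J2
#5 |J1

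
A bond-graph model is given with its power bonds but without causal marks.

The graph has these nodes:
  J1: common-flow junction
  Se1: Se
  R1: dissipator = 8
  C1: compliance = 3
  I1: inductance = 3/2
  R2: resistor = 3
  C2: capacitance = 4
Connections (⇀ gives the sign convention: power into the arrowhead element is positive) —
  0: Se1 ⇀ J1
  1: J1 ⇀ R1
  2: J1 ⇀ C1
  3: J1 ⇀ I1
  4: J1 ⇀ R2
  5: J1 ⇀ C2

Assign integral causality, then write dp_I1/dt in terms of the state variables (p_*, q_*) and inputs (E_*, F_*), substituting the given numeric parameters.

b0 stroke→J1  (Se1 (Se) sets effort on bond)
b2 stroke→J1  (C1 integral (e out))
b3 stroke→I1  (I1 integral (f out))
b1 stroke→J1  (common-f at J1 fixed by 3)
b4 stroke→J1  (J1 flow already set via bond 3)
b5 stroke→J1  (J1: bond 3 brought flow, rest push out)

dp_I1/dt = E_Se1 - 22*p_I1/3 - q_C1/3 - q_C2/4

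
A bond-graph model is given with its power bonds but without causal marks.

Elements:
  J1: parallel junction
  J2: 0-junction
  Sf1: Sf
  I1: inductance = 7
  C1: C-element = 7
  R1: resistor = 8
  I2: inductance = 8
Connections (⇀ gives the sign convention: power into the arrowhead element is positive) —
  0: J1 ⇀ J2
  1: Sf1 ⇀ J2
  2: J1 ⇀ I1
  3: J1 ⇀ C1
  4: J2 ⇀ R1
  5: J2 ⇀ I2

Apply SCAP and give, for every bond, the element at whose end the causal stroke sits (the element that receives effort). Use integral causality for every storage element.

bond 0 →J2
bond 1 →Sf1
bond 2 →I1
bond 3 →J1
bond 4 →R1
bond 5 →I2

bond 1 →Sf1  (Sf1: flow source, stroke at near end)
bond 2 →I1  (I1: I, integral causality)
bond 3 →J1  (C1 integral (e out))
bond 0 →J2  (J1: bond 3 brought effort, rest push out)
bond 4 →R1  (common-e at J2 fixed by 0)
bond 5 →I2  (common-e at J2 fixed by 0)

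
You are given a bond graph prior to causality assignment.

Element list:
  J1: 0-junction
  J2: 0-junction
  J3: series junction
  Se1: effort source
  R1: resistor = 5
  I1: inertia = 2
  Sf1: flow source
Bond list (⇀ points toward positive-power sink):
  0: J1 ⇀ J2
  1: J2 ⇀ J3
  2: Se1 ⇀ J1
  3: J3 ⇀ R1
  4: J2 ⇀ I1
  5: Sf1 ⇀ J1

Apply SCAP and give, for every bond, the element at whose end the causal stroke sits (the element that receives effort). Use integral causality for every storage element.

bond 2 →J1  (Se1 fixes effort; stroke away)
bond 5 →Sf1  (Sf1 fixes flow; stroke at Sf1)
bond 0 →J2  (common-e at J1 fixed by 2)
bond 1 →J3  (common-e at J2 fixed by 0)
bond 4 →I1  (J2 effort already set via bond 0)
bond 3 →R1  (J3 needs exactly one f-in)

β0 →J2
β1 →J3
β2 →J1
β3 →R1
β4 →I1
β5 →Sf1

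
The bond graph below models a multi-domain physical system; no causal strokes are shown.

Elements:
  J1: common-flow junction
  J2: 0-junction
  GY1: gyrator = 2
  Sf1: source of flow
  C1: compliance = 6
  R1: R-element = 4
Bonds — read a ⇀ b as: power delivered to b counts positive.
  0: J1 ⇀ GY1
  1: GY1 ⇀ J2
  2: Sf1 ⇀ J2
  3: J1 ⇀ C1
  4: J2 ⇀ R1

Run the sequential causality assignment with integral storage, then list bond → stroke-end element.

#2 stroke at Sf1  (source Sf1 imposes f)
#3 stroke at J1  (prefer integral on C1)
#0 stroke at GY1  (J1 needs exactly one f-in)
#1 stroke at GY1  (GY GY1: same side as bond 0)
#4 stroke at J2  (J2: last free bond brings effort in)

β0 |GY1
β1 |GY1
β2 |Sf1
β3 |J1
β4 |J2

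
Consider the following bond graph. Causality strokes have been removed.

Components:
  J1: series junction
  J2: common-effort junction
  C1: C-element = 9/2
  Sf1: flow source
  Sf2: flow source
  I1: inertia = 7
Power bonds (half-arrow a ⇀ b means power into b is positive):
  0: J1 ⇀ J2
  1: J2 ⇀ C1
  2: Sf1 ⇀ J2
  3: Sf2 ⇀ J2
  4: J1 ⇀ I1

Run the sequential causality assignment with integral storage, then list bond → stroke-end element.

bond 0 stroke at J1
bond 1 stroke at J2
bond 2 stroke at Sf1
bond 3 stroke at Sf2
bond 4 stroke at I1

#2 |Sf1  (Sf1 (Sf) sets flow on bond)
#3 |Sf2  (source Sf2 imposes f)
#1 |J2  (prefer integral on C1)
#0 |J1  (common-e at J2 fixed by 1)
#4 |I1  (J1 needs exactly one f-in)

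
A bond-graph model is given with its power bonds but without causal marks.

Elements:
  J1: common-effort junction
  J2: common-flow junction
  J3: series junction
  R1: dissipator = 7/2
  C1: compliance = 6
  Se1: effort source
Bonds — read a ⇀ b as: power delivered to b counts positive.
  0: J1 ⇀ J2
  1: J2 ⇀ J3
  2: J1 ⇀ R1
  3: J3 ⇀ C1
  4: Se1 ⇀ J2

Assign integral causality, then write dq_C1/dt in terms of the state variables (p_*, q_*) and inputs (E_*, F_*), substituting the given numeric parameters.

dq_C1/dt = 2*E_Se1/7 - q_C1/21

bond 4 →J2  (source Se1 imposes e)
bond 3 →J3  (C1 integral (e out))
bond 1 →J2  (only one flow-in slot at J3)
bond 0 →J1  (J2 needs exactly one f-in)
bond 2 →R1  (J1: bond 0 brought effort, rest push out)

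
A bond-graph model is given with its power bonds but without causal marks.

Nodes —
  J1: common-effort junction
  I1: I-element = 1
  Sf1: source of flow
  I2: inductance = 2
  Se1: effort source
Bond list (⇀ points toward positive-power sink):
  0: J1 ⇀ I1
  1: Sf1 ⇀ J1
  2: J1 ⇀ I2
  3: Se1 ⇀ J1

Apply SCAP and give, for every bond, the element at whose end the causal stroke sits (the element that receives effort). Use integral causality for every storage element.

β1 stroke at Sf1  (source Sf1 imposes f)
β3 stroke at J1  (source Se1 imposes e)
β0 stroke at I1  (0-jn J1 has e-setter on 3)
β2 stroke at I2  (0-jn J1 has e-setter on 3)

bond 0 stroke at I1
bond 1 stroke at Sf1
bond 2 stroke at I2
bond 3 stroke at J1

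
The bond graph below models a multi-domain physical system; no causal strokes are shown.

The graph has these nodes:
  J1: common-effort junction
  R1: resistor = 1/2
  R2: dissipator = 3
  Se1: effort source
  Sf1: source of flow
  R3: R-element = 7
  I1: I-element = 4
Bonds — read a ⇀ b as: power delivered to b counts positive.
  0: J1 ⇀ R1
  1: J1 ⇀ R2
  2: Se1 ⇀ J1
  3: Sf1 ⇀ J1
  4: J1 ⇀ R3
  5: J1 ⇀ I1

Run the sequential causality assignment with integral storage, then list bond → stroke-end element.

β2 stroke→J1  (Se1 (Se) sets effort on bond)
β3 stroke→Sf1  (Sf1 (Sf) sets flow on bond)
β0 stroke→R1  (J1: bond 2 brought effort, rest push out)
β1 stroke→R2  (J1 effort already set via bond 2)
β4 stroke→R3  (J1: bond 2 brought effort, rest push out)
β5 stroke→I1  (common-e at J1 fixed by 2)

#0 stroke→R1
#1 stroke→R2
#2 stroke→J1
#3 stroke→Sf1
#4 stroke→R3
#5 stroke→I1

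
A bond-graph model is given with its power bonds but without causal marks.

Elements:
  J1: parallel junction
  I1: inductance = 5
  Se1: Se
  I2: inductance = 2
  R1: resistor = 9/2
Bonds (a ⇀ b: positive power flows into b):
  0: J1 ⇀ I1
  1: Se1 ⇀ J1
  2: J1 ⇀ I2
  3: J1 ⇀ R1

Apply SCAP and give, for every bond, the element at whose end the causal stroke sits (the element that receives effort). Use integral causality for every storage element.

β1 stroke→J1  (Se1 fixes effort; stroke away)
β0 stroke→I1  (common-e at J1 fixed by 1)
β2 stroke→I2  (J1 effort already set via bond 1)
β3 stroke→R1  (common-e at J1 fixed by 1)

#0 →I1
#1 →J1
#2 →I2
#3 →R1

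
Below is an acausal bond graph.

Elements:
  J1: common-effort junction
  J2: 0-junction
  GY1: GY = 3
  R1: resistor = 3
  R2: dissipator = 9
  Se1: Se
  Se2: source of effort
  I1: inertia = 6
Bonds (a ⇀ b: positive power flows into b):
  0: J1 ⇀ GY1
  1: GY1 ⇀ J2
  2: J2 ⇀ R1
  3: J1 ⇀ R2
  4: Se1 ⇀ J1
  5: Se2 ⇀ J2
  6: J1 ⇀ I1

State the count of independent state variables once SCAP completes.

#4 |J1  (source Se1 imposes e)
#5 |J2  (Se2 fixes effort; stroke away)
#0 |GY1  (common-e at J1 fixed by 4)
#3 |R2  (J1: bond 4 brought effort, rest push out)
#6 |I1  (0-jn J1 has e-setter on 4)
#1 |GY1  (0-jn J2 has e-setter on 5)
#2 |R1  (common-e at J2 fixed by 5)

1  (I1 all integral)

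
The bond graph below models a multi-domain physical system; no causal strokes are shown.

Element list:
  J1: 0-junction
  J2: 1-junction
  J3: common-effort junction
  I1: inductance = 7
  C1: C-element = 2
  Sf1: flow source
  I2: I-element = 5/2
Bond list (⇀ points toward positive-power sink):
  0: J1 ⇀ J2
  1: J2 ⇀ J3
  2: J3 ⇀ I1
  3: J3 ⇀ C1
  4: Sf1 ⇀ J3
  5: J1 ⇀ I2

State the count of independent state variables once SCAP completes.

3  (C1, I1, I2 all integral)

β4 stroke→Sf1  (Sf1 (Sf) sets flow on bond)
β2 stroke→I1  (prefer integral on I1)
β3 stroke→J3  (prefer integral on C1)
β1 stroke→J2  (common-e at J3 fixed by 3)
β0 stroke→J1  (only one flow-in slot at J2)
β5 stroke→I2  (0-jn J1 has e-setter on 0)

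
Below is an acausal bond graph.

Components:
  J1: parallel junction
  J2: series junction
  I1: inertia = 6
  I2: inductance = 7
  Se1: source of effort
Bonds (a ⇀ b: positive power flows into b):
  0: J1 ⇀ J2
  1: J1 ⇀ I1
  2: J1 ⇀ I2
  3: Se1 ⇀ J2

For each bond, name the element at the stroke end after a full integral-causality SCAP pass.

b0 stroke→J1
b1 stroke→I1
b2 stroke→I2
b3 stroke→J2

b3 |J2  (Se1 fixes effort; stroke away)
b0 |J1  (J2: last free bond brings flow in)
b1 |I1  (0-jn J1 has e-setter on 0)
b2 |I2  (J1: bond 0 brought effort, rest push out)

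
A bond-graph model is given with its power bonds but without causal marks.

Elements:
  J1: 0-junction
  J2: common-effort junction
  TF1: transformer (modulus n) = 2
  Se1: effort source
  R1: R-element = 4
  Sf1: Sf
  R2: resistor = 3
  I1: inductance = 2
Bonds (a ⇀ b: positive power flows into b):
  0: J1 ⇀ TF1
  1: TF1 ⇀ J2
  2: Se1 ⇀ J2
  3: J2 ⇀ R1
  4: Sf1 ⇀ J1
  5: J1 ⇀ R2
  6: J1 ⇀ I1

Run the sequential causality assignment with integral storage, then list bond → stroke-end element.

bond 2 →J2  (source Se1 imposes e)
bond 4 →Sf1  (Sf1 fixes flow; stroke at Sf1)
bond 1 →TF1  (J2: bond 2 brought effort, rest push out)
bond 3 →R1  (0-jn J2 has e-setter on 2)
bond 0 →J1  (TF1: transformer flips bond 1)
bond 5 →R2  (common-e at J1 fixed by 0)
bond 6 →I1  (J1: bond 0 brought effort, rest push out)

b0 |J1
b1 |TF1
b2 |J2
b3 |R1
b4 |Sf1
b5 |R2
b6 |I1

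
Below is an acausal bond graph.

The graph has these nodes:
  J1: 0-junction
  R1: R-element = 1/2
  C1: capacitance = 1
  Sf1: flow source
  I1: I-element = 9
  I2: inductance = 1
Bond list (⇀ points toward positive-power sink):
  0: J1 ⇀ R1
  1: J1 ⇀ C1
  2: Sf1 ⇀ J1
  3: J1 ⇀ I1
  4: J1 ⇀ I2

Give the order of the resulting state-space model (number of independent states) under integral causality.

b2 stroke at Sf1  (Sf1 fixes flow; stroke at Sf1)
b1 stroke at J1  (C1 outputs effort q/C1)
b0 stroke at R1  (common-e at J1 fixed by 1)
b3 stroke at I1  (J1: bond 1 brought effort, rest push out)
b4 stroke at I2  (0-jn J1 has e-setter on 1)

3  (C1, I1, I2 all integral)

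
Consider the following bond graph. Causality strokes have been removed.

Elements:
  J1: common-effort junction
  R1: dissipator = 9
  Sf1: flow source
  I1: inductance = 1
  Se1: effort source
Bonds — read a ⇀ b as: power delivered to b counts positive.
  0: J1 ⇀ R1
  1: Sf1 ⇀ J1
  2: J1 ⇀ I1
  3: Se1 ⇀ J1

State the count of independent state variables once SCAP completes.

bond 1 →Sf1  (Sf1 fixes flow; stroke at Sf1)
bond 3 →J1  (Se1 fixes effort; stroke away)
bond 0 →R1  (common-e at J1 fixed by 3)
bond 2 →I1  (0-jn J1 has e-setter on 3)

1  (I1 all integral)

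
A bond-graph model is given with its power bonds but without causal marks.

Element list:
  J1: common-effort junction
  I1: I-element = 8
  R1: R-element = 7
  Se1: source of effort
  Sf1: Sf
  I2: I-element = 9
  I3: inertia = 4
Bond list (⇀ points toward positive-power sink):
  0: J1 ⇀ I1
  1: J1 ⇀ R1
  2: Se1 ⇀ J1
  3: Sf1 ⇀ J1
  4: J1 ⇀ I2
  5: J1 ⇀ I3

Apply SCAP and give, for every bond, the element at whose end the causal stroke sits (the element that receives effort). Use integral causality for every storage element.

β2 stroke at J1  (Se1: effort source, stroke at far end)
β3 stroke at Sf1  (source Sf1 imposes f)
β0 stroke at I1  (J1: bond 2 brought effort, rest push out)
β1 stroke at R1  (J1: bond 2 brought effort, rest push out)
β4 stroke at I2  (common-e at J1 fixed by 2)
β5 stroke at I3  (J1: bond 2 brought effort, rest push out)

β0 →I1
β1 →R1
β2 →J1
β3 →Sf1
β4 →I2
β5 →I3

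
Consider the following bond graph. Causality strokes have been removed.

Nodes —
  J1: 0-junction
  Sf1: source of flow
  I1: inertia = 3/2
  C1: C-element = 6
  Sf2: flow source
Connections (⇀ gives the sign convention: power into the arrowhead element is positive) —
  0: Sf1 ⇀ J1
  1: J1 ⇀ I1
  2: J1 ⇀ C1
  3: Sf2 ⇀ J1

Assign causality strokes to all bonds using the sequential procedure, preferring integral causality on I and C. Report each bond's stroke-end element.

b0 stroke at Sf1
b1 stroke at I1
b2 stroke at J1
b3 stroke at Sf2

#0 |Sf1  (source Sf1 imposes f)
#3 |Sf2  (source Sf2 imposes f)
#1 |I1  (I1 integral (f out))
#2 |J1  (J1: last free bond brings effort in)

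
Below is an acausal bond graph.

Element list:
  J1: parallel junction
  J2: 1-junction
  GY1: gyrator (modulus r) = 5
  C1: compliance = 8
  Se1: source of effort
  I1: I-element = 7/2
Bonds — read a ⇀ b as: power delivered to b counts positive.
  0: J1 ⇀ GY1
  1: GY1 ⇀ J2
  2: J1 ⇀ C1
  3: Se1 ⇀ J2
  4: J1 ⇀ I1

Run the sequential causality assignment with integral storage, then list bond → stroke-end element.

bond 3 →J2  (Se1: effort source, stroke at far end)
bond 1 →GY1  (J2 needs exactly one f-in)
bond 0 →GY1  (GY1: gyrator matches bond 1)
bond 2 →J1  (C1 integral (e out))
bond 4 →I1  (common-e at J1 fixed by 2)

b0 →GY1
b1 →GY1
b2 →J1
b3 →J2
b4 →I1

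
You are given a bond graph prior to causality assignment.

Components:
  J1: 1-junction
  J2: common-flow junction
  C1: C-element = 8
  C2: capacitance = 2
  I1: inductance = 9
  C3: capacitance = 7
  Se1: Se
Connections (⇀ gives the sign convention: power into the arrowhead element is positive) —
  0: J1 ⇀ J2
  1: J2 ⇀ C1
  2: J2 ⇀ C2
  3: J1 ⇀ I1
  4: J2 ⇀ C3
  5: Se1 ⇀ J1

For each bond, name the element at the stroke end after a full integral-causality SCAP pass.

β0 stroke at J1
β1 stroke at J2
β2 stroke at J2
β3 stroke at I1
β4 stroke at J2
β5 stroke at J1

β5 |J1  (Se1 fixes effort; stroke away)
β1 |J2  (prefer integral on C1)
β2 |J2  (C2: C, integral causality)
β3 |I1  (I1 outputs flow p/I1)
β0 |J1  (common-f at J1 fixed by 3)
β4 |J2  (J2 flow already set via bond 0)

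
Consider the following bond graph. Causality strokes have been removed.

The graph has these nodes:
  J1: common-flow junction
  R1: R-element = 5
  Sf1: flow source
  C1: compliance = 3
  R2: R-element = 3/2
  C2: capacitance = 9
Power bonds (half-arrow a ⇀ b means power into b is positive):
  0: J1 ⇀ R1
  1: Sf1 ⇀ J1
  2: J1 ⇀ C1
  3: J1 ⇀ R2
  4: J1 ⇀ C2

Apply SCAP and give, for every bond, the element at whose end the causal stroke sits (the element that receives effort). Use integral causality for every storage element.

b0 →J1
b1 →Sf1
b2 →J1
b3 →J1
b4 →J1

bond 1 stroke at Sf1  (Sf1 fixes flow; stroke at Sf1)
bond 0 stroke at J1  (J1: bond 1 brought flow, rest push out)
bond 2 stroke at J1  (1-jn J1 has f-setter on 1)
bond 3 stroke at J1  (common-f at J1 fixed by 1)
bond 4 stroke at J1  (common-f at J1 fixed by 1)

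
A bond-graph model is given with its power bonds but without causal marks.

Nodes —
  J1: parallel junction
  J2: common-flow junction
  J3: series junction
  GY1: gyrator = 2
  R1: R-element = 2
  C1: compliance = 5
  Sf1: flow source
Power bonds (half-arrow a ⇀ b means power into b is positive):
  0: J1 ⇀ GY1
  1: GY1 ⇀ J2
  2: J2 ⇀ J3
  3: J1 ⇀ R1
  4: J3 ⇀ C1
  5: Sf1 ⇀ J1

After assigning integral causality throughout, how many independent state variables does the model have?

1  (C1 all integral)

b5 →Sf1  (Sf1 fixes flow; stroke at Sf1)
b4 →J3  (C1: C, integral causality)
b2 →J2  (J3 needs exactly one f-in)
b1 →GY1  (J2 needs exactly one f-in)
b0 →GY1  (GY1 both-in/both-out from 1)
b3 →J1  (J1 needs exactly one e-in)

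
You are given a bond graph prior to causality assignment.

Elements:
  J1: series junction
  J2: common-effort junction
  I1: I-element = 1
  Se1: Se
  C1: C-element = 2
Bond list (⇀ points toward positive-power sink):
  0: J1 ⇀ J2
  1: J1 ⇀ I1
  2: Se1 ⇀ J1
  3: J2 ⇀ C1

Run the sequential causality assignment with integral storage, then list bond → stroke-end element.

β0 stroke at J1
β1 stroke at I1
β2 stroke at J1
β3 stroke at J2

bond 2 stroke at J1  (Se1 (Se) sets effort on bond)
bond 1 stroke at I1  (prefer integral on I1)
bond 0 stroke at J1  (common-f at J1 fixed by 1)
bond 3 stroke at J2  (J2: last free bond brings effort in)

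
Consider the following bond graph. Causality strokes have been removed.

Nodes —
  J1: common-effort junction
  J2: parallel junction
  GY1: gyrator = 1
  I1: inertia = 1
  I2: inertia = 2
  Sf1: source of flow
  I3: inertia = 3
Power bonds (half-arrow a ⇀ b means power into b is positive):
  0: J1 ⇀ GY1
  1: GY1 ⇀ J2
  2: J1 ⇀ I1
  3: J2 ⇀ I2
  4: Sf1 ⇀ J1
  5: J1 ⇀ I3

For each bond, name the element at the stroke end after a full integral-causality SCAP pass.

b0 |J1
b1 |J2
b2 |I1
b3 |I2
b4 |Sf1
b5 |I3

b4 |Sf1  (source Sf1 imposes f)
b2 |I1  (I1 outputs flow p/I1)
b3 |I2  (I2 integral (f out))
b1 |J2  (closing 0-jn rule on J2)
b0 |J1  (through GY1, causality inverts; strokes same side of GY1)
b5 |I3  (J1: bond 0 brought effort, rest push out)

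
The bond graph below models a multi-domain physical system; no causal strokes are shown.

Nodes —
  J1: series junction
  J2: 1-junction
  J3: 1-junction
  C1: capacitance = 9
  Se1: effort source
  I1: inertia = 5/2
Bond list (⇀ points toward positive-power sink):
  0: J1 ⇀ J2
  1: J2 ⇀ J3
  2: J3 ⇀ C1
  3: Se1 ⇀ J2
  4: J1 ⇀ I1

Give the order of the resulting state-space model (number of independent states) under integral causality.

bond 3 stroke at J2  (source Se1 imposes e)
bond 2 stroke at J3  (C1 outputs effort q/C1)
bond 1 stroke at J2  (only one flow-in slot at J3)
bond 0 stroke at J1  (closing 1-jn rule on J2)
bond 4 stroke at I1  (J1 needs exactly one f-in)

2  (C1, I1 all integral)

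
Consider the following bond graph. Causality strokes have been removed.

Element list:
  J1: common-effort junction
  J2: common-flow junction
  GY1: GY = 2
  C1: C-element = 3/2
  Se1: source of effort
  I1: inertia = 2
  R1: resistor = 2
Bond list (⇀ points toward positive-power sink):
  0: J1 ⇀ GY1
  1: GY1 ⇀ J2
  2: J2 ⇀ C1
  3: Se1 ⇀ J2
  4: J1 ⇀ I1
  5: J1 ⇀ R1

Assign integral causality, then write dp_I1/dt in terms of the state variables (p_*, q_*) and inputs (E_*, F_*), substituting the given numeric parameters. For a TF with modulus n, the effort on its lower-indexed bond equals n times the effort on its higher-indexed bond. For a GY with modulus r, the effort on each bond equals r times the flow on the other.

bond 3 →J2  (Se1 (Se) sets effort on bond)
bond 2 →J2  (C1: C, integral causality)
bond 1 →GY1  (only one flow-in slot at J2)
bond 0 →GY1  (GY1: gyrator matches bond 1)
bond 4 →I1  (I1 integral (f out))
bond 5 →J1  (closing 0-jn rule on J1)

dp_I1/dt = E_Se1 - p_I1 - 2*q_C1/3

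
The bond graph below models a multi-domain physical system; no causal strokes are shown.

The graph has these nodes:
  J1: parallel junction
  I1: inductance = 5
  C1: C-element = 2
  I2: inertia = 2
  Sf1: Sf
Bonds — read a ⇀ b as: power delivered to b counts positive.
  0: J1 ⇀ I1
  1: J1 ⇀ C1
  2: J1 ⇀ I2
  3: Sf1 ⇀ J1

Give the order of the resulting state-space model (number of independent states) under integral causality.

3  (C1, I1, I2 all integral)

#3 |Sf1  (Sf1: flow source, stroke at near end)
#0 |I1  (prefer integral on I1)
#1 |J1  (C1: C, integral causality)
#2 |I2  (J1 effort already set via bond 1)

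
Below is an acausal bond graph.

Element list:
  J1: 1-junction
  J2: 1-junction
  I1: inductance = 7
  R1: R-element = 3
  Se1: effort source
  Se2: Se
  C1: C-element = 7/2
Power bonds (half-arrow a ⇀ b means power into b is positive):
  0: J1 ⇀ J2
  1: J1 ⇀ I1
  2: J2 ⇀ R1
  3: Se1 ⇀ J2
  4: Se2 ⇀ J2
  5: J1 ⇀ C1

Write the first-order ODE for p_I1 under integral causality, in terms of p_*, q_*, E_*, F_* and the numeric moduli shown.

dp_I1/dt = E_Se1 + E_Se2 - 3*p_I1/7 - 2*q_C1/7

#3 |J2  (Se1: effort source, stroke at far end)
#4 |J2  (Se2 (Se) sets effort on bond)
#1 |I1  (I1: I, integral causality)
#0 |J1  (J1: bond 1 brought flow, rest push out)
#5 |J1  (common-f at J1 fixed by 1)
#2 |J2  (J2: bond 0 brought flow, rest push out)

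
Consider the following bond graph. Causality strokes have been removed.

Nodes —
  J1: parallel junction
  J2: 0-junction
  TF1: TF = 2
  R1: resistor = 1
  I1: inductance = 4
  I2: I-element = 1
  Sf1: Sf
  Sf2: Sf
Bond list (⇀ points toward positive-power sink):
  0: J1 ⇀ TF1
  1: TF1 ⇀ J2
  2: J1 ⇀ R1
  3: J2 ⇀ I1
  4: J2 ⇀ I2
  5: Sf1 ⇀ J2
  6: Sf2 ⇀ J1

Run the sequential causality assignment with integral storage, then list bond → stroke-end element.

#5 stroke→Sf1  (Sf1: flow source, stroke at near end)
#6 stroke→Sf2  (source Sf2 imposes f)
#3 stroke→I1  (I1: I, integral causality)
#4 stroke→I2  (I2 outputs flow p/I2)
#1 stroke→J2  (closing 0-jn rule on J2)
#0 stroke→TF1  (TF1 one-in-one-out from 1)
#2 stroke→J1  (J1 needs exactly one e-in)

β0 |TF1
β1 |J2
β2 |J1
β3 |I1
β4 |I2
β5 |Sf1
β6 |Sf2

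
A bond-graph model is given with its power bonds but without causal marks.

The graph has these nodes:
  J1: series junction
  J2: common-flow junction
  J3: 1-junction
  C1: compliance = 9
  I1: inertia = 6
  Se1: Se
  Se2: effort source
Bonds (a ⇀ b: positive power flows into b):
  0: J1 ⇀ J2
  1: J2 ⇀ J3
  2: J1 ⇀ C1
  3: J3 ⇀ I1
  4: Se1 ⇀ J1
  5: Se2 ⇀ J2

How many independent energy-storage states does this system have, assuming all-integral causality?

b4 |J1  (Se1 (Se) sets effort on bond)
b5 |J2  (Se2 fixes effort; stroke away)
b2 |J1  (prefer integral on C1)
b0 |J2  (only one flow-in slot at J1)
b1 |J3  (J2: last free bond brings flow in)
b3 |I1  (J3 needs exactly one f-in)

2  (C1, I1 all integral)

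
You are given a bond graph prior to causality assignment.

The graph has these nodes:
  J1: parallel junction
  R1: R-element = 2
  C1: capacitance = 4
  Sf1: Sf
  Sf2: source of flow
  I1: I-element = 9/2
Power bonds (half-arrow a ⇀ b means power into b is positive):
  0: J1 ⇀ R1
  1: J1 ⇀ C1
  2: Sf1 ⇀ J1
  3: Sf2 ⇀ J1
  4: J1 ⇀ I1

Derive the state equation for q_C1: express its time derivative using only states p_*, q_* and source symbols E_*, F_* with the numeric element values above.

#2 |Sf1  (Sf1 (Sf) sets flow on bond)
#3 |Sf2  (source Sf2 imposes f)
#1 |J1  (C1: C, integral causality)
#0 |R1  (0-jn J1 has e-setter on 1)
#4 |I1  (common-e at J1 fixed by 1)

dq_C1/dt = F_Sf1 + F_Sf2 - 2*p_I1/9 - q_C1/8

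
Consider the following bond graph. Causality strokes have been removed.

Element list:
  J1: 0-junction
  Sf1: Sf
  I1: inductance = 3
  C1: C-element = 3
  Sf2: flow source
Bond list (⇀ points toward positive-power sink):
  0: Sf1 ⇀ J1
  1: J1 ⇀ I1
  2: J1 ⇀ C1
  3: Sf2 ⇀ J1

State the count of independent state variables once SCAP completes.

2  (C1, I1 all integral)

bond 0 stroke at Sf1  (Sf1 fixes flow; stroke at Sf1)
bond 3 stroke at Sf2  (source Sf2 imposes f)
bond 1 stroke at I1  (I1 outputs flow p/I1)
bond 2 stroke at J1  (closing 0-jn rule on J1)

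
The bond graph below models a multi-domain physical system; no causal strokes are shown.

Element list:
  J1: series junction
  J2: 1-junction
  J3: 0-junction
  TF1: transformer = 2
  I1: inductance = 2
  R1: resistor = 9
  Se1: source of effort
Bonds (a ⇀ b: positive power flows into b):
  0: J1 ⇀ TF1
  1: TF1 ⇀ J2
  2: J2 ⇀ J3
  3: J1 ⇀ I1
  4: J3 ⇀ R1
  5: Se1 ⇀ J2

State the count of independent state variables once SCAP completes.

1  (I1 all integral)

β5 →J2  (Se1 (Se) sets effort on bond)
β3 →I1  (I1 integral (f out))
β0 →J1  (J1 flow already set via bond 3)
β1 →TF1  (through TF1, causality passes straight; one stroke at TF1)
β2 →J2  (common-f at J2 fixed by 1)
β4 →J3  (J3: last free bond brings effort in)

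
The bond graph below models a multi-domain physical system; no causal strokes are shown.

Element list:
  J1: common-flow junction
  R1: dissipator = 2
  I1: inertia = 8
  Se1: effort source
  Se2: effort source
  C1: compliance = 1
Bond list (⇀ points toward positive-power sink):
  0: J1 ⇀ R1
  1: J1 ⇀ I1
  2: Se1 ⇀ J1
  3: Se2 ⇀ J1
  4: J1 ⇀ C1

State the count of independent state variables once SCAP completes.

2  (C1, I1 all integral)

β2 stroke at J1  (Se1 fixes effort; stroke away)
β3 stroke at J1  (Se2: effort source, stroke at far end)
β1 stroke at I1  (I1 outputs flow p/I1)
β0 stroke at J1  (J1 flow already set via bond 1)
β4 stroke at J1  (J1 flow already set via bond 1)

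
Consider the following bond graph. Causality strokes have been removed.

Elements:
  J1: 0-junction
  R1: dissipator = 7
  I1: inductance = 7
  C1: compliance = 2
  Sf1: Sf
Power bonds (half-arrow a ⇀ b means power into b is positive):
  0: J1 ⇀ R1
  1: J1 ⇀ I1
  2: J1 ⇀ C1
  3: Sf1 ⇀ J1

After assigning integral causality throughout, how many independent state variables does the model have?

2  (C1, I1 all integral)

β3 stroke at Sf1  (source Sf1 imposes f)
β1 stroke at I1  (prefer integral on I1)
β2 stroke at J1  (C1: C, integral causality)
β0 stroke at R1  (common-e at J1 fixed by 2)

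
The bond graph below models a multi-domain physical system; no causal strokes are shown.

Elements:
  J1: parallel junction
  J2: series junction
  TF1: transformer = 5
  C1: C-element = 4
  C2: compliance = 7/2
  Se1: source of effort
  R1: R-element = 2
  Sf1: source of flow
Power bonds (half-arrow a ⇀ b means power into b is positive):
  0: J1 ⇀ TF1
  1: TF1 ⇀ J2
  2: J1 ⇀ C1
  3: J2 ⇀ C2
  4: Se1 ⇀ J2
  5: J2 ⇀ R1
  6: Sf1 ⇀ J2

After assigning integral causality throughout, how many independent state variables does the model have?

2  (C1, C2 all integral)

b4 |J2  (Se1 (Se) sets effort on bond)
b6 |Sf1  (Sf1: flow source, stroke at near end)
b1 |J2  (J2: bond 6 brought flow, rest push out)
b3 |J2  (1-jn J2 has f-setter on 6)
b5 |J2  (J2 flow already set via bond 6)
b0 |TF1  (TF1: transformer flips bond 1)
b2 |J1  (J1 needs exactly one e-in)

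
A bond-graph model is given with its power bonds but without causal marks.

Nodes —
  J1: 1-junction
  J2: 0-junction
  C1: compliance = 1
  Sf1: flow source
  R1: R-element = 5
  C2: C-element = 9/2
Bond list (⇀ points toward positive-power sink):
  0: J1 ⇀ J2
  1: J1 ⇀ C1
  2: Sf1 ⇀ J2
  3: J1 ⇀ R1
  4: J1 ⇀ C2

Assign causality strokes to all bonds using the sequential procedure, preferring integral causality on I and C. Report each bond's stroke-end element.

b0 →J2
b1 →J1
b2 →Sf1
b3 →J1
b4 →J1

b2 stroke at Sf1  (Sf1: flow source, stroke at near end)
b0 stroke at J2  (only one effort-in slot at J2)
b1 stroke at J1  (J1 flow already set via bond 0)
b3 stroke at J1  (J1 flow already set via bond 0)
b4 stroke at J1  (common-f at J1 fixed by 0)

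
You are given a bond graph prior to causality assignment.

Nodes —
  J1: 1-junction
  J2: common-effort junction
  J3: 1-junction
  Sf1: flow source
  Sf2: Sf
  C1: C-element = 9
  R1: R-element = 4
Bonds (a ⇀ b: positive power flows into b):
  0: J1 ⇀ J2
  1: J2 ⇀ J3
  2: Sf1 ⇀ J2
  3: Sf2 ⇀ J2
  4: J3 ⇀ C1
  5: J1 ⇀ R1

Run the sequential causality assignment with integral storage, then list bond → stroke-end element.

b0 |J1
b1 |J2
b2 |Sf1
b3 |Sf2
b4 |J3
b5 |R1

b2 stroke at Sf1  (Sf1: flow source, stroke at near end)
b3 stroke at Sf2  (Sf2 (Sf) sets flow on bond)
b4 stroke at J3  (prefer integral on C1)
b1 stroke at J2  (only one flow-in slot at J3)
b0 stroke at J1  (J2: bond 1 brought effort, rest push out)
b5 stroke at R1  (J1: last free bond brings flow in)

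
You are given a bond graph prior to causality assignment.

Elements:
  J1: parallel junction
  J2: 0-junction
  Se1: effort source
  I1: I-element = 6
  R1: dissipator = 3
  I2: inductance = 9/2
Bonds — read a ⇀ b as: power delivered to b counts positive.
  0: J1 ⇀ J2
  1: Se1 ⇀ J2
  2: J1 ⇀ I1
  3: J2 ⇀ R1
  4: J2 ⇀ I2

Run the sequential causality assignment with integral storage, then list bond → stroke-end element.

β1 stroke→J2  (source Se1 imposes e)
β0 stroke→J1  (J2 effort already set via bond 1)
β3 stroke→R1  (J2: bond 1 brought effort, rest push out)
β4 stroke→I2  (J2 effort already set via bond 1)
β2 stroke→I1  (0-jn J1 has e-setter on 0)

β0 stroke→J1
β1 stroke→J2
β2 stroke→I1
β3 stroke→R1
β4 stroke→I2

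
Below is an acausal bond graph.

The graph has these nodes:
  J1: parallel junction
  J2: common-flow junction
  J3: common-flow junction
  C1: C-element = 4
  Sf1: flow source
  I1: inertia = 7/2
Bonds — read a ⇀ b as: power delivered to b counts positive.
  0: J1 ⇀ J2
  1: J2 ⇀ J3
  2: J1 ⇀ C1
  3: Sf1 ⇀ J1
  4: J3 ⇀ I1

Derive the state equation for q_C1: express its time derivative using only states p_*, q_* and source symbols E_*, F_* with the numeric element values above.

#3 |Sf1  (Sf1: flow source, stroke at near end)
#2 |J1  (prefer integral on C1)
#0 |J2  (common-e at J1 fixed by 2)
#1 |J3  (only one flow-in slot at J2)
#4 |I1  (closing 1-jn rule on J3)

dq_C1/dt = F_Sf1 - 2*p_I1/7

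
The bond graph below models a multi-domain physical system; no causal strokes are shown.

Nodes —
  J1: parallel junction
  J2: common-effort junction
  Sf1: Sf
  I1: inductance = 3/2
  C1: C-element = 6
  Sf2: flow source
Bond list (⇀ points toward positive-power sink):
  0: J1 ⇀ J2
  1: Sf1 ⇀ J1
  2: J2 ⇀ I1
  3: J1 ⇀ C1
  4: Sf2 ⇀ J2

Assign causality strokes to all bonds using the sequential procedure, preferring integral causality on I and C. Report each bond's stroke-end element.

#1 stroke→Sf1  (Sf1: flow source, stroke at near end)
#4 stroke→Sf2  (source Sf2 imposes f)
#2 stroke→I1  (I1 integral (f out))
#0 stroke→J2  (closing 0-jn rule on J2)
#3 stroke→J1  (only one effort-in slot at J1)

bond 0 |J2
bond 1 |Sf1
bond 2 |I1
bond 3 |J1
bond 4 |Sf2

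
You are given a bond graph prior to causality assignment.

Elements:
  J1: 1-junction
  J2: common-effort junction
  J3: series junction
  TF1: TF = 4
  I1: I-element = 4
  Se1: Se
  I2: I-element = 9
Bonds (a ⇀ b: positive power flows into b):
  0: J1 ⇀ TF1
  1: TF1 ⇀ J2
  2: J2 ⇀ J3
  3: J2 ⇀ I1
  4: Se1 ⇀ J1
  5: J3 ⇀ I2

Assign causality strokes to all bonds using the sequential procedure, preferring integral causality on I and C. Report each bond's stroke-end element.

bond 0 stroke→TF1
bond 1 stroke→J2
bond 2 stroke→J3
bond 3 stroke→I1
bond 4 stroke→J1
bond 5 stroke→I2

#4 |J1  (Se1: effort source, stroke at far end)
#0 |TF1  (only one flow-in slot at J1)
#1 |J2  (TF TF1: opposite of bond 0)
#2 |J3  (J2 effort already set via bond 1)
#3 |I1  (0-jn J2 has e-setter on 1)
#5 |I2  (closing 1-jn rule on J3)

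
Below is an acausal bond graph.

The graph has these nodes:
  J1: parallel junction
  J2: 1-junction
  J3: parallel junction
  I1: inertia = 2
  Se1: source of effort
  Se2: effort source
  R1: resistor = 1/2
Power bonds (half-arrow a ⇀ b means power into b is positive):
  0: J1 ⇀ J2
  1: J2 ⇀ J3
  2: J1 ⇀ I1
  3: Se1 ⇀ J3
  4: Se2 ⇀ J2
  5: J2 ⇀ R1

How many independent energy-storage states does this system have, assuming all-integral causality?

1  (I1 all integral)

β3 |J3  (Se1: effort source, stroke at far end)
β4 |J2  (Se2: effort source, stroke at far end)
β1 |J2  (J3: bond 3 brought effort, rest push out)
β2 |I1  (prefer integral on I1)
β0 |J1  (closing 0-jn rule on J1)
β5 |J2  (J2 flow already set via bond 0)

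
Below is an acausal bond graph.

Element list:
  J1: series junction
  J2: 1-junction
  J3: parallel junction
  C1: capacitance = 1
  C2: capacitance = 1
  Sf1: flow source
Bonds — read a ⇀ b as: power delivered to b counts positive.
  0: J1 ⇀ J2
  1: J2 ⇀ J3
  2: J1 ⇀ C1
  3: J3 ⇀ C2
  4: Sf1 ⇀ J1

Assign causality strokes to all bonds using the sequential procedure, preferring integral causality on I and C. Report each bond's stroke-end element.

β4 stroke→Sf1  (Sf1: flow source, stroke at near end)
β0 stroke→J1  (1-jn J1 has f-setter on 4)
β2 stroke→J1  (common-f at J1 fixed by 4)
β1 stroke→J2  (common-f at J2 fixed by 0)
β3 stroke→J3  (closing 0-jn rule on J3)

β0 |J1
β1 |J2
β2 |J1
β3 |J3
β4 |Sf1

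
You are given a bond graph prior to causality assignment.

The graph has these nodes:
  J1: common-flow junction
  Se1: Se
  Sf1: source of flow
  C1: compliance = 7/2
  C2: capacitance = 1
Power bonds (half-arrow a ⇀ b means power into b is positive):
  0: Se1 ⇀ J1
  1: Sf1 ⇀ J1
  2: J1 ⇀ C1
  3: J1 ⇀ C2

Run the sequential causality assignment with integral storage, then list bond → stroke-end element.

#0 stroke at J1
#1 stroke at Sf1
#2 stroke at J1
#3 stroke at J1

b0 stroke→J1  (Se1 (Se) sets effort on bond)
b1 stroke→Sf1  (Sf1 fixes flow; stroke at Sf1)
b2 stroke→J1  (J1 flow already set via bond 1)
b3 stroke→J1  (1-jn J1 has f-setter on 1)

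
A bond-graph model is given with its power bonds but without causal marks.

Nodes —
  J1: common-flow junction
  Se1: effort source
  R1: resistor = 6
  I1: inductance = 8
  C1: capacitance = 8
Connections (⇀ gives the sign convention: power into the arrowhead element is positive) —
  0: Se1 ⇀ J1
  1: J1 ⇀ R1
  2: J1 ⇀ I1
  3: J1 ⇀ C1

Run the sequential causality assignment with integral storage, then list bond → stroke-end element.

β0 stroke at J1  (source Se1 imposes e)
β2 stroke at I1  (I1: I, integral causality)
β1 stroke at J1  (1-jn J1 has f-setter on 2)
β3 stroke at J1  (J1 flow already set via bond 2)

β0 stroke→J1
β1 stroke→J1
β2 stroke→I1
β3 stroke→J1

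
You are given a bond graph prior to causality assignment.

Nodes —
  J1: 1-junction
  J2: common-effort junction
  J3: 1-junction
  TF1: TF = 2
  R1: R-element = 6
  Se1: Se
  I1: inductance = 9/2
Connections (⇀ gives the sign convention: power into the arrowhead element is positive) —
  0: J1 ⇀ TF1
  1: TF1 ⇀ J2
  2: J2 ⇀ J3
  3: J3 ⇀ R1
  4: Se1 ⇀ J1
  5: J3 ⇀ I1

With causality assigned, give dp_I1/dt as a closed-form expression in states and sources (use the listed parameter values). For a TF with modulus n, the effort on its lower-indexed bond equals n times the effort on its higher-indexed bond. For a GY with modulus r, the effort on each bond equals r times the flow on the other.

dp_I1/dt = E_Se1/2 - 4*p_I1/3

β4 |J1  (Se1 fixes effort; stroke away)
β0 |TF1  (closing 1-jn rule on J1)
β1 |J2  (TF TF1: opposite of bond 0)
β2 |J3  (common-e at J2 fixed by 1)
β5 |I1  (I1 outputs flow p/I1)
β3 |J3  (common-f at J3 fixed by 5)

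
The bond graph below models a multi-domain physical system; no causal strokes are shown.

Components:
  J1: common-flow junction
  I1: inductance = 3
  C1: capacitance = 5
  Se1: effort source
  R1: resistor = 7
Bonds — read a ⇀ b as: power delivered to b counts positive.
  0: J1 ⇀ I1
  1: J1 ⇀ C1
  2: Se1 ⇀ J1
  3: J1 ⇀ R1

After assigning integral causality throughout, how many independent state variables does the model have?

β2 stroke at J1  (Se1: effort source, stroke at far end)
β0 stroke at I1  (prefer integral on I1)
β1 stroke at J1  (1-jn J1 has f-setter on 0)
β3 stroke at J1  (1-jn J1 has f-setter on 0)

2  (C1, I1 all integral)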